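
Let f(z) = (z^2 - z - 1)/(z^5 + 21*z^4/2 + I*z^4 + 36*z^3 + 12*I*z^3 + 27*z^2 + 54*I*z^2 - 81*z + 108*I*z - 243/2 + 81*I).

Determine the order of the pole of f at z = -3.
Factor the denominator:
  z^5 + 21*z^4/2 + I*z^4 + 36*z^3 + 12*I*z^3 + 27*z^2 + 54*I*z^2 - 81*z + 108*I*z - 243/2 + 81*I = (z + 3)^4*(z - 3/2 + I)

The numerator P(z) = z^2 - z - 1 has P(-3) = 11 ≠ 0, so no factor of (z + 3) cancels.
Near z = -3 we can therefore write f(z) = g(z)/(z + 3)^4 with g analytic at -3 and g(-3) ≠ 0 (g is the numerator divided by the remaining denominator factors).

Hence z = -3 is a pole of order 4.

Final answer: 4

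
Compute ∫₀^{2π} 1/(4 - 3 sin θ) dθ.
Call the integral J. The integrand is 2π-periodic and we integrate over a full period, so shifting θ does not change the value (θ → θ + π/2 turns sin θ into cos θ; θ → θ + π flips the sign of the trig term). Hence
  J = ∫₀^{2π} dθ/(4 + 3 cos θ).
Put z = e^{iθ}: then cos θ = (z + 1/z)/2, dθ = dz/(iz), and z runs once counterclockwise around |z| = 1:
  J = ∮_{|z|=1} 1/(4 + 3*(z + 1/z)/2) · dz/(iz) = (2/i) ∮_{|z|=1} dz/(3*z^2 + 8*z + 3).
The roots of 3*z^2 + 8*z + 3 are z = (-4 ± sqrt(4^2 - 3^2))/3, with sqrt(7) = sqrt(7); their product is 1, so only z₊ = -4/3 + sqrt(7)/3 lies inside the unit circle (z₋ = -4/3 - sqrt(7)/3 lies outside).
z₊ is a simple zero of q(z) = 3*z^2 + 8*z + 3, so Res(1/q, z₊) = 1/q'(z₊) with q'(z) = 6*z + 8; and q'(z₊) = 3*(z₊ - z₋) = 2*sqrt(7).
Therefore J = (2/i) · 2πi · 1/(2*sqrt(7)) = 2*pi/(sqrt(7)) = 2*sqrt(7)*pi/7

Final answer: 2*sqrt(7)*pi/7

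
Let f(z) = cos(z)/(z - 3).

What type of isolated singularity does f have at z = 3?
Write f(z) = g(z)/(z - 3) with g(z) = cos(z).
g is entire and g(3) = cos(3) ≠ 0, so no factor of (z - 3) cancels: the Laurent expansion of f about z = 3 starts at the power -1, i.e. lim_{z→z₀} (z - z₀) f(z) = cos(3) is finite and nonzero.
So z = 3 is a pole of order 1.

Final answer: pole of order 1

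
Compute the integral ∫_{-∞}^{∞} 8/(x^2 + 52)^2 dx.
Let f(z) = 8/(z^2 + 52)^2. The denominator has no real zeros and deg Q - deg P = 4 ≥ 2, so the integral of f over the upper semicircle |z| = R tends to 0 as R → ∞. Closing the contour in the upper half-plane,
  ∫_{-∞}^{∞} f(x) dx = 2πi · Σ Res(f, z_k)  over the poles with Im z_k > 0.

Zeros of the denominator: z^2 + 52 = 0 gives z = ±2*sqrt(13)*I.
Upper half-plane: z = 2*sqrt(13)*I (a pole of order 2).

Write f(z) = g(z)/(z - 2*sqrt(13)*I)^2 with g(z) = 8/(z + 2*sqrt(13)*I)^2. For a double pole, Res(f, z₀) = g'(z₀):
  g'(z) = -16/(z + 2*sqrt(13)*I)^3
  Res(f, 2*sqrt(13)*I) = g'(2*sqrt(13)*I) = -sqrt(13)*I/676

∫_{-∞}^{∞} f(x) dx = 2πi · (-sqrt(13)*I/676) = sqrt(13)*pi/338

Final answer: sqrt(13)*pi/338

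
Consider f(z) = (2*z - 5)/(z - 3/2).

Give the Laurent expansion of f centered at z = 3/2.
-2/(z - 3/2) + 2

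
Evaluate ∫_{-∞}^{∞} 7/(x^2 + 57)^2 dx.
Let f(z) = 7/(z^2 + 57)^2. The denominator has no real zeros and deg Q - deg P = 4 ≥ 2, so the integral of f over the upper semicircle |z| = R tends to 0 as R → ∞. Closing the contour in the upper half-plane,
  ∫_{-∞}^{∞} f(x) dx = 2πi · Σ Res(f, z_k)  over the poles with Im z_k > 0.

Zeros of the denominator: z^2 + 57 = 0 gives z = ±sqrt(57)*I.
Upper half-plane: z = sqrt(57)*I (a pole of order 2).

Write f(z) = g(z)/(z - sqrt(57)*I)^2 with g(z) = 7/(z + sqrt(57)*I)^2. For a double pole, Res(f, z₀) = g'(z₀):
  g'(z) = -14/(z + sqrt(57)*I)^3
  Res(f, sqrt(57)*I) = g'(sqrt(57)*I) = -7*sqrt(57)*I/12996

∫_{-∞}^{∞} f(x) dx = 2πi · (-7*sqrt(57)*I/12996) = 7*sqrt(57)*pi/6498

Final answer: 7*sqrt(57)*pi/6498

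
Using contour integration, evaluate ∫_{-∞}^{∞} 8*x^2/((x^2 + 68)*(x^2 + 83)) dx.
Let f(z) = 8*z^2/((z^2 + 68)*(z^2 + 83)). The denominator has no real zeros and deg Q - deg P = 2 ≥ 2, so the integral of f over the upper semicircle |z| = R tends to 0 as R → ∞. Closing the contour in the upper half-plane,
  ∫_{-∞}^{∞} f(x) dx = 2πi · Σ Res(f, z_k)  over the poles with Im z_k > 0.

Zeros of the denominator: z^2 + 68 = 0 gives z = ±2*sqrt(17)*I; z^2 + 83 = 0 gives z = ±sqrt(83)*I.
Upper half-plane: z = 2*sqrt(17)*I, z = sqrt(83)*I (simple).

Each pole is a simple zero of Q(z) = z^4 + 151*z^2 + 5644, so Res(f, z₀) = P(z₀)/Q'(z₀) with P(z) = 8*z^2, Q'(z) = 4*z^3 + 302*z:
  Res(f, 2*sqrt(17)*I) = (-544)/(60*sqrt(17)*I) = 8*sqrt(17)*I/15
  Res(f, sqrt(83)*I) = (-664)/(-30*sqrt(83)*I) = -4*sqrt(83)*I/15

Sum of residues: 4*I*(-sqrt(83) + 2*sqrt(17))/15
∫_{-∞}^{∞} f(x) dx = 2πi · (4*I*(-sqrt(83) + 2*sqrt(17))/15) = 8*pi*(-2*sqrt(17) + sqrt(83))/15

Final answer: 8*pi*(-2*sqrt(17) + sqrt(83))/15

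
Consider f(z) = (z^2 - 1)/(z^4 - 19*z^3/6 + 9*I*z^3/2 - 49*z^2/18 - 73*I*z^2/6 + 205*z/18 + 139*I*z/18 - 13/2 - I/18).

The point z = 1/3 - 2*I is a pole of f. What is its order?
Factor the denominator:
  z^4 - 19*z^3/6 + 9*I*z^3/2 - 49*z^2/18 - 73*I*z^2/6 + 205*z/18 + 139*I*z/18 - 13/2 - I/18 = (z - 1/3 + 2*I)^2*(z - 1)*(z - 3/2 + I/2)

The numerator P(z) = z^2 - 1 has P(1/3 - 2*I) = -44/9 - 4*I/3 ≠ 0, so no factor of (z - 1/3 + 2*I) cancels.
Near z = 1/3 - 2*I we can therefore write f(z) = g(z)/(z - 1/3 + 2*I)^2 with g analytic at 1/3 - 2*I and g(1/3 - 2*I) ≠ 0 (g is the numerator divided by the remaining denominator factors).

Hence z = 1/3 - 2*I is a pole of order 2.

Final answer: 2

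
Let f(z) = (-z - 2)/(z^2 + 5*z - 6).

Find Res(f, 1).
Write f(z) = P(z)/Q(z) with P(z) = -z - 2 and Q(z) = z^2 + 5*z - 6.
The denominator factors as Q(z) = (z + 6)*(z - 1), so z = 1 is a simple zero of Q and P is analytic there; z = 1 is therefore a simple pole and
  Res(f, z₀) = P(z₀)/Q'(z₀).

Q'(z) = 2*z + 5, so Q'(1) = 7.
P(1) = -3.

Res(f, 1) = (-3)/(7) = -3/7

Final answer: -3/7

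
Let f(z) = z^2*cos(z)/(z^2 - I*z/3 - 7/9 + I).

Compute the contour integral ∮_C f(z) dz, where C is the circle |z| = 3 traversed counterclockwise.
By the residue theorem, ∮_C f(z) dz = 2πi · (sum of the residues of f at the poles inside |z| = 3).

The denominator factors as (z - 1 + I/3)*(z + 1 - 2*I/3), so the singularities of f are simple poles at z = 1 - I/3, z = -1 + 2*I/3.
  |1 - I/3|² = 10/9 < 9 = 3², so this pole is inside the contour.
  |-1 + 2*I/3|² = 13/9 < 9 = 3², so this pole is inside the contour.

With P(z) = z^2*cos(z) and Q(z) = z^2 - I*z/3 - 7/9 + I, each pole is simple, so Res(f, z₀) = P(z₀)/Q'(z₀) with Q'(z) = 2*z - I/3.
  Res(f, 1 - I/3) = P(1 - I/3)/Q'(1 - I/3) = ((8/9 - 2*I/3)*cos(1 - I/3))/(2 - I) = (22/45 - 4*I/45)*cos(1 - I/3)
  Res(f, -1 + 2*I/3) = P(-1 + 2*I/3)/Q'(-1 + 2*I/3) = ((5/9 - 4*I/3)*cos(1 - 2*I/3))/(-2 + I) = (-22/45 + 19*I/45)*cos(1 - 2*I/3)

Sum of residues inside C: (-22/45 + 19*I/45)*cos(1 - 2*I/3) + (22/45 - 4*I/45)*cos(1 - I/3)
∮_C f(z) dz = 2πi · ((-22/45 + 19*I/45)*cos(1 - 2*I/3) + (22/45 - 4*I/45)*cos(1 - I/3)) = pi*(-38/45 - 44*I/45)*cos(1 - 2*I/3) + pi*(8/45 + 44*I/45)*cos(1 - I/3)

Final answer: pi*(-38/45 - 44*I/45)*cos(1 - 2*I/3) + pi*(8/45 + 44*I/45)*cos(1 - I/3)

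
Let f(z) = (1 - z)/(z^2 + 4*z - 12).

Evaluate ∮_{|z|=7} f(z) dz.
By the residue theorem, ∮_C f(z) dz = 2πi · (sum of the residues of f at the poles inside |z| = 7).

The denominator factors as (z - 2)*(z + 6), so the singularities of f are simple poles at z = 2, z = -6.
  |2|² = 4 < 49 = 7², so this pole is inside the contour.
  |-6|² = 36 < 49 = 7², so this pole is inside the contour.

With P(z) = 1 - z and Q(z) = z^2 + 4*z - 12, each pole is simple, so Res(f, z₀) = P(z₀)/Q'(z₀) with Q'(z) = 2*z + 4.
  Res(f, 2) = P(2)/Q'(2) = (-1)/(8) = -1/8
  Res(f, -6) = P(-6)/Q'(-6) = (7)/(-8) = -7/8

Sum of residues inside C: -1
∮_C f(z) dz = 2πi · (-1) = -2*I*pi

Final answer: -2*I*pi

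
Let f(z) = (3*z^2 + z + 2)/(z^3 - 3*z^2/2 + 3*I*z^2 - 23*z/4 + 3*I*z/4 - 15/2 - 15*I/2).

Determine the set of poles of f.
The singularities of f are the zeros of the denominator. Factoring,
  z^3 - 3*z^2/2 + 3*I*z^2 - 23*z/4 + 3*I*z/4 - 15/2 - 15*I/2 = (z - 3 + 3*I/2)*(z + 2*I)*(z + 3/2 - I/2)
so the candidates are z = 3 - 3*I/2, z = -2*I, z = -3/2 + I/2.

Check the numerator P(z) = 3*z^2 + z + 2 at each one:
  P(3 - 3*I/2) = 101/4 - 57*I/2 ≠ 0, so z = 3 - 3*I/2 is a (simple) pole.
  P(-2*I) = -10 - 2*I ≠ 0, so z = -2*I is a (simple) pole.
  P(-3/2 + I/2) = 13/2 - 4*I ≠ 0, so z = -3/2 + I/2 is a (simple) pole.

Poles of f: {-3/2 + I/2, -2*I, 3 - 3*I/2}

Final answer: {-3/2 + I/2, -2*I, 3 - 3*I/2}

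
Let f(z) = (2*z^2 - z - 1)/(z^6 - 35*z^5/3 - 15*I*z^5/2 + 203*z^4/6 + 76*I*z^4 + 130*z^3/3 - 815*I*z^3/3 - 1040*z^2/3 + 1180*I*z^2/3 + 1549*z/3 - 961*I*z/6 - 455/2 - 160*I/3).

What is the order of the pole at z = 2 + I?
Factor the denominator:
  z^6 - 35*z^5/3 - 15*I*z^5/2 + 203*z^4/6 + 76*I*z^4 + 130*z^3/3 - 815*I*z^3/3 - 1040*z^2/3 + 1180*I*z^2/3 + 1549*z/3 - 961*I*z/6 - 455/2 - 160*I/3 = (z - 2 - I)^4*(z - 2/3 - 3*I)*(z - 3 - I/2)

The numerator P(z) = 2*z^2 - z - 1 has P(2 + I) = 3 + 7*I ≠ 0, so no factor of (z - 2 - I) cancels.
Near z = 2 + I we can therefore write f(z) = g(z)/(z - 2 - I)^4 with g analytic at 2 + I and g(2 + I) ≠ 0 (g is the numerator divided by the remaining denominator factors).

Hence z = 2 + I is a pole of order 4.

Final answer: 4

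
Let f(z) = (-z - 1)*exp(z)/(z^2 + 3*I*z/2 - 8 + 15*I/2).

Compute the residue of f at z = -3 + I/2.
Write f(z) = P(z)/Q(z) with P(z) = (-z - 1)*exp(z) and Q(z) = z^2 + 3*I*z/2 - 8 + 15*I/2.
The denominator factors as Q(z) = (z + 3 - I/2)*(z - 3 + 2*I), so z = -3 + I/2 is a simple zero of Q and P is analytic there; z = -3 + I/2 is therefore a simple pole and
  Res(f, z₀) = P(z₀)/Q'(z₀).

Q'(z) = 2*z + 3*I/2, so Q'(-3 + I/2) = -6 + 5*I/2.
P(-3 + I/2) = (2 - I/2)*exp(-3 + I/2).

Res(f, -3 + I/2) = ((2 - I/2)*exp(-3 + I/2))/(-6 + 5*I/2) = (-53/169 - 8*I/169)*exp(-3 + I/2)

Final answer: (-53/169 - 8*I/169)*exp(-3 + I/2)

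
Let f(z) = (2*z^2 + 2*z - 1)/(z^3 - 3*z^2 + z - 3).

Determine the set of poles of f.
The singularities of f are the zeros of the denominator. Factoring,
  z^3 - 3*z^2 + z - 3 = (z - I)*(z - 3)*(z + I)
so the candidates are z = I, z = 3, z = -I.

Check the numerator P(z) = 2*z^2 + 2*z - 1 at each one:
  P(I) = -3 + 2*I ≠ 0, so z = I is a (simple) pole.
  P(3) = 23 ≠ 0, so z = 3 is a (simple) pole.
  P(-I) = -3 - 2*I ≠ 0, so z = -I is a (simple) pole.

Poles of f: {-I, I, 3}

Final answer: {-I, I, 3}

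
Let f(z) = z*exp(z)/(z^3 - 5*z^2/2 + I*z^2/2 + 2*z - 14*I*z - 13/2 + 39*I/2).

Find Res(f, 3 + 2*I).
Write f(z) = P(z)/Q(z) with P(z) = z*exp(z) and Q(z) = z^3 - 5*z^2/2 + I*z^2/2 + 2*z - 14*I*z - 13/2 + 39*I/2.
The denominator factors as Q(z) = (z - 3/2 - I/2)*(z - 3 - 2*I)*(z + 2 + 3*I), so z = 3 + 2*I is a simple zero of Q and P is analytic there; z = 3 + 2*I is therefore a simple pole and
  Res(f, z₀) = P(z₀)/Q'(z₀).

Q'(z) = 3*z^2 - 5*z + I*z + 2 - 14*I, so Q'(3 + 2*I) = 15*I.
P(3 + 2*I) = (3 + 2*I)*exp(3 + 2*I).

Res(f, 3 + 2*I) = ((3 + 2*I)*exp(3 + 2*I))/(15*I) = (2/15 - I/5)*exp(3 + 2*I)

Final answer: (2/15 - I/5)*exp(3 + 2*I)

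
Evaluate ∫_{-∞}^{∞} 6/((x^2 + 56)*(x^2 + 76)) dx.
Let f(z) = 6/((z^2 + 56)*(z^2 + 76)). The denominator has no real zeros and deg Q - deg P = 4 ≥ 2, so the integral of f over the upper semicircle |z| = R tends to 0 as R → ∞. Closing the contour in the upper half-plane,
  ∫_{-∞}^{∞} f(x) dx = 2πi · Σ Res(f, z_k)  over the poles with Im z_k > 0.

Zeros of the denominator: z^2 + 56 = 0 gives z = ±2*sqrt(14)*I; z^2 + 76 = 0 gives z = ±2*sqrt(19)*I.
Upper half-plane: z = 2*sqrt(14)*I, z = 2*sqrt(19)*I (simple).

Each pole is a simple zero of Q(z) = z^4 + 132*z^2 + 4256, so Res(f, z₀) = P(z₀)/Q'(z₀) with P(z) = 6, Q'(z) = 4*z^3 + 264*z:
  Res(f, 2*sqrt(14)*I) = (6)/(80*sqrt(14)*I) = -3*sqrt(14)*I/560
  Res(f, 2*sqrt(19)*I) = (6)/(-80*sqrt(19)*I) = 3*sqrt(19)*I/760

Sum of residues: 3*I*(-19*sqrt(14) + 14*sqrt(19))/10640
∫_{-∞}^{∞} f(x) dx = 2πi · (3*I*(-19*sqrt(14) + 14*sqrt(19))/10640) = 3*pi*(-14*sqrt(19) + 19*sqrt(14))/5320

Final answer: 3*pi*(-14*sqrt(19) + 19*sqrt(14))/5320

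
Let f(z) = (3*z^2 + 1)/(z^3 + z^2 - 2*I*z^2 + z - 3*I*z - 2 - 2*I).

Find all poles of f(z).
The singularities of f are the zeros of the denominator. Factoring,
  z^3 + z^2 - 2*I*z^2 + z - 3*I*z - 2 - 2*I = (z - 2*I)*(z + 1 + I)*(z - I)
so the candidates are z = 2*I, z = -1 - I, z = I.

Check the numerator P(z) = 3*z^2 + 1 at each one:
  P(2*I) = -11 ≠ 0, so z = 2*I is a (simple) pole.
  P(-1 - I) = 1 + 6*I ≠ 0, so z = -1 - I is a (simple) pole.
  P(I) = -2 ≠ 0, so z = I is a (simple) pole.

Poles of f: {-1 - I, I, 2*I}

Final answer: {-1 - I, I, 2*I}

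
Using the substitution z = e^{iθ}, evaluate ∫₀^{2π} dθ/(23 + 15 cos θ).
Let J = ∫₀^{2π} dθ/(23 + 15 cos θ).
Put z = e^{iθ}: then cos θ = (z + 1/z)/2, dθ = dz/(iz), and z runs once counterclockwise around |z| = 1:
  J = ∮_{|z|=1} 1/(23 + 15*(z + 1/z)/2) · dz/(iz) = (2/i) ∮_{|z|=1} dz/(15*z^2 + 46*z + 15).
The roots of 15*z^2 + 46*z + 15 are z = (-23 ± sqrt(23^2 - 15^2))/15, with sqrt(304) = 4*sqrt(19); their product is 1, so only z₊ = -23/15 + 4*sqrt(19)/15 lies inside the unit circle (z₋ = -23/15 - 4*sqrt(19)/15 lies outside).
z₊ is a simple zero of q(z) = 15*z^2 + 46*z + 15, so Res(1/q, z₊) = 1/q'(z₊) with q'(z) = 30*z + 46; and q'(z₊) = 15*(z₊ - z₋) = 8*sqrt(19).
Therefore J = (2/i) · 2πi · 1/(8*sqrt(19)) = 2*pi/(4*sqrt(19)) = sqrt(19)*pi/38

Final answer: sqrt(19)*pi/38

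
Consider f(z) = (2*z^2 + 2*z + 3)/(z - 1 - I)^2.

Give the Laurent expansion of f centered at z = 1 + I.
Put w = z - (1 + I), i.e. z = w + 1 + I. The denominator is w^2, so it suffices to rewrite the numerator in powers of w.

P(z) = 2*z^2 + 2*z + 3
P(w + 1 + I) = 5 + 6*I + (6 + 4*I)*w + 2*w^2

Dividing each term by w^2:
  f = (5 + 6*I)/w^2 + (6 + 4*I)/w + 2

Substituting back w = z - 1 - I:
  f(z) = (5 + 6*I)/(z - 1 - I)^2 + (6 + 4*I)/(z - 1 - I) + 2

The series is finite because the numerator is a polynomial; the negative powers form the principal part, and the coefficient of 1/(z - 1 - I) gives Res(f, 1 + I) = 6 + 4*I.

Final answer: (5 + 6*I)/(z - 1 - I)^2 + (6 + 4*I)/(z - 1 - I) + 2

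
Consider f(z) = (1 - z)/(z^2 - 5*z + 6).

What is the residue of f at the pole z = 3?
-2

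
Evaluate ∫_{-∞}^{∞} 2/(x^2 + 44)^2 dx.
Let f(z) = 2/(z^2 + 44)^2. The denominator has no real zeros and deg Q - deg P = 4 ≥ 2, so the integral of f over the upper semicircle |z| = R tends to 0 as R → ∞. Closing the contour in the upper half-plane,
  ∫_{-∞}^{∞} f(x) dx = 2πi · Σ Res(f, z_k)  over the poles with Im z_k > 0.

Zeros of the denominator: z^2 + 44 = 0 gives z = ±2*sqrt(11)*I.
Upper half-plane: z = 2*sqrt(11)*I (a pole of order 2).

Write f(z) = g(z)/(z - 2*sqrt(11)*I)^2 with g(z) = 2/(z + 2*sqrt(11)*I)^2. For a double pole, Res(f, z₀) = g'(z₀):
  g'(z) = -4/(z + 2*sqrt(11)*I)^3
  Res(f, 2*sqrt(11)*I) = g'(2*sqrt(11)*I) = -sqrt(11)*I/1936

∫_{-∞}^{∞} f(x) dx = 2πi · (-sqrt(11)*I/1936) = sqrt(11)*pi/968

Final answer: sqrt(11)*pi/968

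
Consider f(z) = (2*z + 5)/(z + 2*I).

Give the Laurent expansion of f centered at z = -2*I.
(5 - 4*I)/(z + 2*I) + 2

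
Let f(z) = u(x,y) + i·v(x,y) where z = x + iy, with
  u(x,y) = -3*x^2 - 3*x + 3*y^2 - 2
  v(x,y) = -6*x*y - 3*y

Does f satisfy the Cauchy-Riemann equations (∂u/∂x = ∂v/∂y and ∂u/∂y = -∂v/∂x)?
∂u/∂x = -6*x - 3
∂v/∂y = -6*x - 3
∂u/∂y = 6*y
∂v/∂x = -6*y
∂u/∂x = ∂v/∂y and ∂u/∂y = -∂v/∂x hold identically; f is analytic.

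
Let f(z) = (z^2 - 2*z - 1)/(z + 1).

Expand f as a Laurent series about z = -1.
Put w = z - (-1), i.e. z = w - 1. The denominator is w, so it suffices to rewrite the numerator in powers of w.

P(z) = z^2 - 2*z - 1
P(w - 1) = 2 - 4*w + w^2

Dividing each term by w:
  f = 2/w - 4 + w

Substituting back w = z + 1:
  f(z) = 2/(z + 1) - 4 + (z + 1)

The series is finite because the numerator is a polynomial; the negative powers form the principal part, and the coefficient of 1/(z + 1) gives Res(f, -1) = 2.

Final answer: 2/(z + 1) - 4 + (z + 1)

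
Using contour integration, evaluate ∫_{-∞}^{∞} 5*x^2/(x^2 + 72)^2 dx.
Let f(z) = 5*z^2/(z^2 + 72)^2. The denominator has no real zeros and deg Q - deg P = 2 ≥ 2, so the integral of f over the upper semicircle |z| = R tends to 0 as R → ∞. Closing the contour in the upper half-plane,
  ∫_{-∞}^{∞} f(x) dx = 2πi · Σ Res(f, z_k)  over the poles with Im z_k > 0.

Zeros of the denominator: z^2 + 72 = 0 gives z = ±6*sqrt(2)*I.
Upper half-plane: z = 6*sqrt(2)*I (a pole of order 2).

Write f(z) = g(z)/(z - 6*sqrt(2)*I)^2 with g(z) = 5*z^2/(z + 6*sqrt(2)*I)^2. For a double pole, Res(f, z₀) = g'(z₀):
  g'(z) = 60*sqrt(2)*I*z/(z + 6*sqrt(2)*I)^3
  Res(f, 6*sqrt(2)*I) = g'(6*sqrt(2)*I) = -5*sqrt(2)*I/48

∫_{-∞}^{∞} f(x) dx = 2πi · (-5*sqrt(2)*I/48) = 5*sqrt(2)*pi/24

Final answer: 5*sqrt(2)*pi/24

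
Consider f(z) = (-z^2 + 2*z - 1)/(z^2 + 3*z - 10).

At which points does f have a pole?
The singularities of f are the zeros of the denominator. Factoring,
  z^2 + 3*z - 10 = (z - 2)*(z + 5)
so the candidates are z = 2, z = -5.

Check the numerator P(z) = -z^2 + 2*z - 1 at each one:
  P(2) = -1 ≠ 0, so z = 2 is a (simple) pole.
  P(-5) = -36 ≠ 0, so z = -5 is a (simple) pole.

Poles of f: {-5, 2}

Final answer: {-5, 2}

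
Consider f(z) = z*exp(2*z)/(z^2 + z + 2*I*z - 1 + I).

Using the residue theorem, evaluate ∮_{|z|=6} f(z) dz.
By the residue theorem, ∮_C f(z) dz = 2πi · (sum of the residues of f at the poles inside |z| = 6).

The denominator factors as (z + 1 + I)*(z + I), so the singularities of f are simple poles at z = -1 - I, z = -I.
  |-1 - I|² = 2 < 36 = 6², so this pole is inside the contour.
  |-I|² = 1 < 36 = 6², so this pole is inside the contour.

With P(z) = z*exp(2*z) and Q(z) = z^2 + z + 2*I*z - 1 + I, each pole is simple, so Res(f, z₀) = P(z₀)/Q'(z₀) with Q'(z) = 2*z + 1 + 2*I.
  Res(f, -1 - I) = P(-1 - I)/Q'(-1 - I) = ((-1 - I)*exp(-2 - 2*I))/(-1) = (1 + I)*exp(-2 - 2*I)
  Res(f, -I) = P(-I)/Q'(-I) = (-I*exp(-2*I))/(1) = -I*exp(-2*I)

Sum of residues inside C: (1 + I)*exp(-2 - 2*I) - I*exp(-2*I)
∮_C f(z) dz = 2πi · ((1 + I)*exp(-2 - 2*I) - I*exp(-2*I)) = 2*pi*exp(-2*I) + pi*(-2 + 2*I)*exp(-2 - 2*I)

Final answer: 2*pi*exp(-2*I) + pi*(-2 + 2*I)*exp(-2 - 2*I)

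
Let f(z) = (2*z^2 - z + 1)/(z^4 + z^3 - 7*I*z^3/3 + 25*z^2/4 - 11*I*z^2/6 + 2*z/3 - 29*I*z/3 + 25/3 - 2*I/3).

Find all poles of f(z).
The singularities of f are the zeros of the denominator. Factoring,
  z^4 + z^3 - 7*I*z^3/3 + 25*z^2/4 - 11*I*z^2/6 + 2*z/3 - 29*I*z/3 + 25/3 - 2*I/3 = (z + 2*I/3)*(z + 1/2 - 3*I)*(z - 2*I)*(z + 1/2 + 2*I)
so the candidates are z = -2*I/3, z = -1/2 + 3*I, z = 2*I, z = -1/2 - 2*I.

Check the numerator P(z) = 2*z^2 - z + 1 at each one:
  P(-2*I/3) = 1/9 + 2*I/3 ≠ 0, so z = -2*I/3 is a (simple) pole.
  P(-1/2 + 3*I) = -16 - 9*I ≠ 0, so z = -1/2 + 3*I is a (simple) pole.
  P(2*I) = -7 - 2*I ≠ 0, so z = 2*I is a (simple) pole.
  P(-1/2 - 2*I) = -6 + 6*I ≠ 0, so z = -1/2 - 2*I is a (simple) pole.

Poles of f: {-1/2 - 2*I, -1/2 + 3*I, -2*I/3, 2*I}

Final answer: {-1/2 - 2*I, -1/2 + 3*I, -2*I/3, 2*I}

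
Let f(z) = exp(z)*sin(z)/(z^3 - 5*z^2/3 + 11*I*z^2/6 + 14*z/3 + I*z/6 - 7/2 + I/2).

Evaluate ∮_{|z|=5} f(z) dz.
pi*(1548/8905 + 3024*I/8905)*exp(2/3 - I/3)*sin(2/3 - I/3) + pi*(2184/11645 - 1392*I/11645)*exp(3*I/2)*sinh(3/2) + pi*(-12/221 - 168*I/1105)*exp(1 - 3*I)*sin(1 - 3*I)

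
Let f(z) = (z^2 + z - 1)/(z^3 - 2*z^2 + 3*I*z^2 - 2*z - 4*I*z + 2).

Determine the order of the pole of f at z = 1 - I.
Factor the denominator:
  z^3 - 2*z^2 + 3*I*z^2 - 2*z - 4*I*z + 2 = (z - 1 + I)^2*(z + I)

The numerator P(z) = z^2 + z - 1 has P(1 - I) = -3*I ≠ 0, so no factor of (z - 1 + I) cancels.
Near z = 1 - I we can therefore write f(z) = g(z)/(z - 1 + I)^2 with g analytic at 1 - I and g(1 - I) ≠ 0 (g is the numerator divided by the remaining denominator factors).

Hence z = 1 - I is a pole of order 2.

Final answer: 2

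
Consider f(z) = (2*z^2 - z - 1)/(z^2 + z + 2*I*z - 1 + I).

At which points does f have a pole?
The singularities of f are the zeros of the denominator. Factoring,
  z^2 + z + 2*I*z - 1 + I = (z + 1 + I)*(z + I)
so the candidates are z = -1 - I, z = -I.

Check the numerator P(z) = 2*z^2 - z - 1 at each one:
  P(-1 - I) = 5*I ≠ 0, so z = -1 - I is a (simple) pole.
  P(-I) = -3 + I ≠ 0, so z = -I is a (simple) pole.

Poles of f: {-1 - I, -I}

Final answer: {-1 - I, -I}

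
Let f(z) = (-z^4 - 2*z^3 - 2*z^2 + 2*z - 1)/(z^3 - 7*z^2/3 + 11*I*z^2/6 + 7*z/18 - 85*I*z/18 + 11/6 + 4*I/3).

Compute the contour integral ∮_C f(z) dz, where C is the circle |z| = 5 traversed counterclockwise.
pi*(-15 - 301*I/18)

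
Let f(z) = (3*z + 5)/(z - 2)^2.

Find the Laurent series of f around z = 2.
11/(z - 2)^2 + 3/(z - 2)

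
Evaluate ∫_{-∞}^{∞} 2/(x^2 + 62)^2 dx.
Let f(z) = 2/(z^2 + 62)^2. The denominator has no real zeros and deg Q - deg P = 4 ≥ 2, so the integral of f over the upper semicircle |z| = R tends to 0 as R → ∞. Closing the contour in the upper half-plane,
  ∫_{-∞}^{∞} f(x) dx = 2πi · Σ Res(f, z_k)  over the poles with Im z_k > 0.

Zeros of the denominator: z^2 + 62 = 0 gives z = ±sqrt(62)*I.
Upper half-plane: z = sqrt(62)*I (a pole of order 2).

Write f(z) = g(z)/(z - sqrt(62)*I)^2 with g(z) = 2/(z + sqrt(62)*I)^2. For a double pole, Res(f, z₀) = g'(z₀):
  g'(z) = -4/(z + sqrt(62)*I)^3
  Res(f, sqrt(62)*I) = g'(sqrt(62)*I) = -sqrt(62)*I/7688

∫_{-∞}^{∞} f(x) dx = 2πi · (-sqrt(62)*I/7688) = sqrt(62)*pi/3844

Final answer: sqrt(62)*pi/3844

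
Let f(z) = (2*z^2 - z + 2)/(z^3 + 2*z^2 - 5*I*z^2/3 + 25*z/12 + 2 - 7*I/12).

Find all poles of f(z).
The singularities of f are the zeros of the denominator. Factoring,
  z^3 + 2*z^2 - 5*I*z^2/3 + 25*z/12 + 2 - 7*I/12 = (z + I)*(z + 3/2 - 2*I)*(z + 1/2 - 2*I/3)
so the candidates are z = -I, z = -3/2 + 2*I, z = -1/2 + 2*I/3.

Check the numerator P(z) = 2*z^2 - z + 2 at each one:
  P(-I) = I ≠ 0, so z = -I is a (simple) pole.
  P(-3/2 + 2*I) = -14*I ≠ 0, so z = -3/2 + 2*I is a (simple) pole.
  P(-1/2 + 2*I/3) = 19/9 - 2*I ≠ 0, so z = -1/2 + 2*I/3 is a (simple) pole.

Poles of f: {-3/2 + 2*I, -1/2 + 2*I/3, -I}

Final answer: {-3/2 + 2*I, -1/2 + 2*I/3, -I}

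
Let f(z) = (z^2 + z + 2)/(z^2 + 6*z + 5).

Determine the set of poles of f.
{-5, -1}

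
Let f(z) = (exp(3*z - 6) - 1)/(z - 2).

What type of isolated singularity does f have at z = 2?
Let u = z - 2. The exponent is 3*z - 6 = 3u, so
  f = (e^(3u) - 1)/u = ((3u) + (3u)^2/2 + (3u)^3/6 + ...)/u = 3 + (9/2)*u + (9/2)*u^2 + ...
The Laurent expansion about u = 0 has no negative powers; equivalently lim_{z→2} f(z) = 3 exists and is finite.
So the singularity is removable.

Final answer: removable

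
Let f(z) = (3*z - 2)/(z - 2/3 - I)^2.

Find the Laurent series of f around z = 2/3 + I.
Put w = z - (2/3 + I), i.e. z = w + 2/3 + I. The denominator is w^2, so it suffices to rewrite the numerator in powers of w.

P(z) = 3*z - 2
P(w + 2/3 + I) = 3*I + 3*w

Dividing each term by w^2:
  f = 3*I/w^2 + 3/w

Substituting back w = z - 2/3 - I:
  f(z) = 3*I/(z - 2/3 - I)^2 + 3/(z - 2/3 - I)

The series is finite because the numerator is a polynomial; the negative powers form the principal part, and the coefficient of 1/(z - 2/3 - I) gives Res(f, 2/3 + I) = 3.

Final answer: 3*I/(z - 2/3 - I)^2 + 3/(z - 2/3 - I)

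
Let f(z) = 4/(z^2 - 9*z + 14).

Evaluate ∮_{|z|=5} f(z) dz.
By the residue theorem, ∮_C f(z) dz = 2πi · (sum of the residues of f at the poles inside |z| = 5).

The denominator factors as (z - 2)*(z - 7), so the singularities of f are simple poles at z = 2, z = 7.
  |2|² = 4 < 25 = 5², so this pole is inside the contour.
  |7|² = 49 > 25 = 5², so this pole is outside the contour.

With P(z) = 4 and Q(z) = z^2 - 9*z + 14, each pole is simple, so Res(f, z₀) = P(z₀)/Q'(z₀) with Q'(z) = 2*z - 9.
  Res(f, 2) = P(2)/Q'(2) = (4)/(-5) = -4/5

∮_C f(z) dz = 2πi · (-4/5) = -8*I*pi/5

Final answer: -8*I*pi/5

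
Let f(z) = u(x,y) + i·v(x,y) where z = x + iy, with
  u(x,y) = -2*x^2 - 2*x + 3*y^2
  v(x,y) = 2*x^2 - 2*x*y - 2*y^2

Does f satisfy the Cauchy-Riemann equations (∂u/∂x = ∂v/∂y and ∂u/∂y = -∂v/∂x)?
∂u/∂x = -4*x - 2
∂v/∂y = -2*x - 4*y
∂u/∂y = 6*y
∂v/∂x = 4*x - 2*y
∂u/∂x ≠ ∂v/∂y and ∂u/∂y ≠ -∂v/∂x; the Cauchy-Riemann equations are not satisfied, so f is not analytic.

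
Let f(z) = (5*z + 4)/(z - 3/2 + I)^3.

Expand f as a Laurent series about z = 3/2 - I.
(23/2 - 5*I)/(z - 3/2 + I)^3 + 5/(z - 3/2 + I)^2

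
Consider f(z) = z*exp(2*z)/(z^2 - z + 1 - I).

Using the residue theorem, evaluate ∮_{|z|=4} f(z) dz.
By the residue theorem, ∮_C f(z) dz = 2πi · (sum of the residues of f at the poles inside |z| = 4).

The denominator factors as (z + I)*(z - 1 - I), so the singularities of f are simple poles at z = -I, z = 1 + I.
  |-I|² = 1 < 16 = 4², so this pole is inside the contour.
  |1 + I|² = 2 < 16 = 4², so this pole is inside the contour.

With P(z) = z*exp(2*z) and Q(z) = z^2 - z + 1 - I, each pole is simple, so Res(f, z₀) = P(z₀)/Q'(z₀) with Q'(z) = 2*z - 1.
  Res(f, -I) = P(-I)/Q'(-I) = (-I*exp(-2*I))/(-1 - 2*I) = (2/5 + I/5)*exp(-2*I)
  Res(f, 1 + I) = P(1 + I)/Q'(1 + I) = ((1 + I)*exp(2 + 2*I))/(1 + 2*I) = (3/5 - I/5)*exp(2 + 2*I)

Sum of residues inside C: (2/5 + I/5)*exp(-2*I) + (3/5 - I/5)*exp(2 + 2*I)
∮_C f(z) dz = 2πi · ((2/5 + I/5)*exp(-2*I) + (3/5 - I/5)*exp(2 + 2*I)) = pi*(2/5 + 6*I/5)*exp(2 + 2*I) + pi*(-2/5 + 4*I/5)*exp(-2*I)

Final answer: pi*(2/5 + 6*I/5)*exp(2 + 2*I) + pi*(-2/5 + 4*I/5)*exp(-2*I)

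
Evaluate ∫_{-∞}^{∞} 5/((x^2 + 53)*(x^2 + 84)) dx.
5*pi*(-53*sqrt(21) + 42*sqrt(53))/69006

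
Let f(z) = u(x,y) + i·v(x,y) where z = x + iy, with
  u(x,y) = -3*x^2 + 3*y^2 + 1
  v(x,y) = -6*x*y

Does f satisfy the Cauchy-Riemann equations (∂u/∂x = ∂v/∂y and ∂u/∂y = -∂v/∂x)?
∂u/∂x = -6*x
∂v/∂y = -6*x
∂u/∂y = 6*y
∂v/∂x = -6*y
∂u/∂x = ∂v/∂y and ∂u/∂y = -∂v/∂x hold identically; f is analytic.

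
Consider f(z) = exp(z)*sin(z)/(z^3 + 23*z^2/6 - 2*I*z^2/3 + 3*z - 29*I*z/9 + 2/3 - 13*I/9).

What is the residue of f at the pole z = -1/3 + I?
Write f(z) = P(z)/Q(z) with P(z) = exp(z)*sin(z) and Q(z) = z^3 + 23*z^2/6 - 2*I*z^2/3 + 3*z - 29*I*z/9 + 2/3 - 13*I/9.
The denominator factors as Q(z) = (z + 3 + I/3)*(z + 1/2)*(z + 1/3 - I), so z = -1/3 + I is a simple zero of Q and P is analytic there; z = -1/3 + I is therefore a simple pole and
  Res(f, z₀) = P(z₀)/Q'(z₀).

Q'(z) = 3*z^2 + 23*z/3 - 4*I*z/3 + 3 - 29*I/9, so Q'(-1/3 + I) = -8/9 + 26*I/9.
P(-1/3 + I) = -exp(-1/3 + I)*sin(1/3 - I).

Res(f, -1/3 + I) = (-exp(-1/3 + I)*sin(1/3 - I))/(-8/9 + 26*I/9) = (18/185 + 117*I/370)*exp(-1/3 + I)*sin(1/3 - I)

Final answer: (18/185 + 117*I/370)*exp(-1/3 + I)*sin(1/3 - I)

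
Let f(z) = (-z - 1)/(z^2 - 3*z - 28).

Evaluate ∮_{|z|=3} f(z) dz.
By the residue theorem, ∮_C f(z) dz = 2πi · (sum of the residues of f at the poles inside |z| = 3).

The denominator factors as (z - 7)*(z + 4), so the singularities of f are simple poles at z = 7, z = -4.
  |7|² = 49 > 9 = 3², so this pole is outside the contour.
  |-4|² = 16 > 9 = 3², so this pole is outside the contour.

No pole lies inside the contour, so f is analytic on and inside C and the integral is 0 (Cauchy's theorem).

Final answer: 0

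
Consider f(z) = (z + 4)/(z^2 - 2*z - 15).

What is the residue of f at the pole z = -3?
Write f(z) = P(z)/Q(z) with P(z) = z + 4 and Q(z) = z^2 - 2*z - 15.
The denominator factors as Q(z) = (z - 5)*(z + 3), so z = -3 is a simple zero of Q and P is analytic there; z = -3 is therefore a simple pole and
  Res(f, z₀) = P(z₀)/Q'(z₀).

Q'(z) = 2*z - 2, so Q'(-3) = -8.
P(-3) = 1.

Res(f, -3) = (1)/(-8) = -1/8

Final answer: -1/8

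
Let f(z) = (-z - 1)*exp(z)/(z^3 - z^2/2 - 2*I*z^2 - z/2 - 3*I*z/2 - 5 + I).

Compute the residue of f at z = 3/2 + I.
Write f(z) = P(z)/Q(z) with P(z) = (-z - 1)*exp(z) and Q(z) = z^3 - z^2/2 - 2*I*z^2 - z/2 - 3*I*z/2 - 5 + I.
The denominator factors as Q(z) = (z - 2*I)*(z + 1 + I)*(z - 3/2 - I), so z = 3/2 + I is a simple zero of Q and P is analytic there; z = 3/2 + I is therefore a simple pole and
  Res(f, z₀) = P(z₀)/Q'(z₀).

Q'(z) = 3*z^2 - z - 4*I*z - 1/2 - 3*I/2, so Q'(3/2 + I) = 23/4 + I/2.
P(3/2 + I) = (-5/2 - I)*exp(3/2 + I).

Res(f, 3/2 + I) = ((-5/2 - I)*exp(3/2 + I))/(23/4 + I/2) = (-238/533 - 72*I/533)*exp(3/2 + I)

Final answer: (-238/533 - 72*I/533)*exp(3/2 + I)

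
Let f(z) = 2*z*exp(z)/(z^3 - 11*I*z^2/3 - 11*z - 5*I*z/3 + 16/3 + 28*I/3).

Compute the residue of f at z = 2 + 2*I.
(204/325 - 72*I/325)*exp(2 + 2*I)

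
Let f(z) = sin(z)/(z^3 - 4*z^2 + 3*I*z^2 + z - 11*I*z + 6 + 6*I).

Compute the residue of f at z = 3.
Write f(z) = P(z)/Q(z) with P(z) = sin(z) and Q(z) = z^3 - 4*z^2 + 3*I*z^2 + z - 11*I*z + 6 + 6*I.
The denominator factors as Q(z) = (z + 2*I)*(z - 1 + I)*(z - 3), so z = 3 is a simple zero of Q and P is analytic there; z = 3 is therefore a simple pole and
  Res(f, z₀) = P(z₀)/Q'(z₀).

Q'(z) = 3*z^2 - 8*z + 6*I*z + 1 - 11*I, so Q'(3) = 4 + 7*I.
P(3) = sin(3).

Res(f, 3) = (sin(3))/(4 + 7*I) = (4/65 - 7*I/65)*sin(3)

Final answer: (4/65 - 7*I/65)*sin(3)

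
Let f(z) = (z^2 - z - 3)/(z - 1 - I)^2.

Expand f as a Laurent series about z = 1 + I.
Put w = z - (1 + I), i.e. z = w + 1 + I. The denominator is w^2, so it suffices to rewrite the numerator in powers of w.

P(z) = z^2 - z - 3
P(w + 1 + I) = -4 + I + (1 + 2*I)*w + w^2

Dividing each term by w^2:
  f = (-4 + I)/w^2 + (1 + 2*I)/w + 1

Substituting back w = z - 1 - I:
  f(z) = (-4 + I)/(z - 1 - I)^2 + (1 + 2*I)/(z - 1 - I) + 1

The series is finite because the numerator is a polynomial; the negative powers form the principal part, and the coefficient of 1/(z - 1 - I) gives Res(f, 1 + I) = 1 + 2*I.

Final answer: (-4 + I)/(z - 1 - I)^2 + (1 + 2*I)/(z - 1 - I) + 1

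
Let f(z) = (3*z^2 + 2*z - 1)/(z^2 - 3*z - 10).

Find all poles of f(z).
The singularities of f are the zeros of the denominator. Factoring,
  z^2 - 3*z - 10 = (z + 2)*(z - 5)
so the candidates are z = -2, z = 5.

Check the numerator P(z) = 3*z^2 + 2*z - 1 at each one:
  P(-2) = 7 ≠ 0, so z = -2 is a (simple) pole.
  P(5) = 84 ≠ 0, so z = 5 is a (simple) pole.

Poles of f: {-2, 5}

Final answer: {-2, 5}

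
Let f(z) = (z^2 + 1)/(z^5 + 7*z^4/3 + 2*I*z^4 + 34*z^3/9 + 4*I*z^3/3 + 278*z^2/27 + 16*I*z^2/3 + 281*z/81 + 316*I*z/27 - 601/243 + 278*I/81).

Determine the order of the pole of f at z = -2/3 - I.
Factor the denominator:
  z^5 + 7*z^4/3 + 2*I*z^4 + 34*z^3/9 + 4*I*z^3/3 + 278*z^2/27 + 16*I*z^2/3 + 281*z/81 + 316*I*z/27 - 601/243 + 278*I/81 = (z + 2/3 + I)^4*(z - 1/3 - 2*I)

The numerator P(z) = z^2 + 1 has P(-2/3 - I) = 4/9 + 4*I/3 ≠ 0, so no factor of (z + 2/3 + I) cancels.
Near z = -2/3 - I we can therefore write f(z) = g(z)/(z + 2/3 + I)^4 with g analytic at -2/3 - I and g(-2/3 - I) ≠ 0 (g is the numerator divided by the remaining denominator factors).

Hence z = -2/3 - I is a pole of order 4.

Final answer: 4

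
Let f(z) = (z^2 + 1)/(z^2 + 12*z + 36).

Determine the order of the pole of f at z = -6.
Factor the denominator:
  z^2 + 12*z + 36 = (z + 6)^2

The numerator P(z) = z^2 + 1 has P(-6) = 37 ≠ 0, so no factor of (z + 6) cancels.
Near z = -6 we can therefore write f(z) = g(z)/(z + 6)^2 with g analytic at -6 and g(-6) ≠ 0 (g is just the numerator).

Hence z = -6 is a pole of order 2.

Final answer: 2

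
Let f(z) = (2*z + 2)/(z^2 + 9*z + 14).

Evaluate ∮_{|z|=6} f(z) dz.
By the residue theorem, ∮_C f(z) dz = 2πi · (sum of the residues of f at the poles inside |z| = 6).

The denominator factors as (z + 7)*(z + 2), so the singularities of f are simple poles at z = -7, z = -2.
  |-7|² = 49 > 36 = 6², so this pole is outside the contour.
  |-2|² = 4 < 36 = 6², so this pole is inside the contour.

With P(z) = 2*z + 2 and Q(z) = z^2 + 9*z + 14, each pole is simple, so Res(f, z₀) = P(z₀)/Q'(z₀) with Q'(z) = 2*z + 9.
  Res(f, -2) = P(-2)/Q'(-2) = (-2)/(5) = -2/5

∮_C f(z) dz = 2πi · (-2/5) = -4*I*pi/5

Final answer: -4*I*pi/5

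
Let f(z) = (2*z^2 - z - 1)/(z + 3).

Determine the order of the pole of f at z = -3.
1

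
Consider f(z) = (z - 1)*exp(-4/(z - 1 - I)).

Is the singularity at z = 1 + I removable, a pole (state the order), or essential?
Let u = z - 1 - I. Then
  e^(-4/u) = Σ_{k≥0} (-4)^k/(k!·u^k) = 1 - 4/u + 8/u^2 - 32/(3*u^3) + ...
which has infinitely many negative powers of u, so exp(-4/(z - 1 - I)) has an essential singularity at z = 1 + I.
The extra factor z - 1 is a nonzero polynomial; if the product had at most a pole at z = 1 + I, dividing by that polynomial would leave exp(-4/(z - 1 - I)) with at most a pole too — contradiction. (Equivalently, the product's Laurent series still has infinitely many negative powers.)
So the singularity is essential.

Final answer: essential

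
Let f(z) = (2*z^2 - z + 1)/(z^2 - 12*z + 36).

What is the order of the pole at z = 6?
Factor the denominator:
  z^2 - 12*z + 36 = (z - 6)^2

The numerator P(z) = 2*z^2 - z + 1 has P(6) = 67 ≠ 0, so no factor of (z - 6) cancels.
Near z = 6 we can therefore write f(z) = g(z)/(z - 6)^2 with g analytic at 6 and g(6) ≠ 0 (g is just the numerator).

Hence z = 6 is a pole of order 2.

Final answer: 2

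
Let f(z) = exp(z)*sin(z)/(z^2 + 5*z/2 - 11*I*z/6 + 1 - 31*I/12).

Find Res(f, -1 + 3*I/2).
Write f(z) = P(z)/Q(z) with P(z) = exp(z)*sin(z) and Q(z) = z^2 + 5*z/2 - 11*I*z/6 + 1 - 31*I/12.
The denominator factors as Q(z) = (z + 3/2 - I/3)*(z + 1 - 3*I/2), so z = -1 + 3*I/2 is a simple zero of Q and P is analytic there; z = -1 + 3*I/2 is therefore a simple pole and
  Res(f, z₀) = P(z₀)/Q'(z₀).

Q'(z) = 2*z + 5/2 - 11*I/6, so Q'(-1 + 3*I/2) = 1/2 + 7*I/6.
P(-1 + 3*I/2) = -exp(-1 + 3*I/2)*sin(1 - 3*I/2).

Res(f, -1 + 3*I/2) = (-exp(-1 + 3*I/2)*sin(1 - 3*I/2))/(1/2 + 7*I/6) = (-9/29 + 21*I/29)*exp(-1 + 3*I/2)*sin(1 - 3*I/2)

Final answer: (-9/29 + 21*I/29)*exp(-1 + 3*I/2)*sin(1 - 3*I/2)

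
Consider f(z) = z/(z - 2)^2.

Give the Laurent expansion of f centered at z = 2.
Put w = z - (2), i.e. z = w + 2. The denominator is w^2, so it suffices to rewrite the numerator in powers of w.

P(z) = z
P(w + 2) = 2 + w

Dividing each term by w^2:
  f = 2/w^2 + 1/w

Substituting back w = z - 2:
  f(z) = 2/(z - 2)^2 + 1/(z - 2)

The series is finite because the numerator is a polynomial; the negative powers form the principal part, and the coefficient of 1/(z - 2) gives Res(f, 2) = 1.

Final answer: 2/(z - 2)^2 + 1/(z - 2)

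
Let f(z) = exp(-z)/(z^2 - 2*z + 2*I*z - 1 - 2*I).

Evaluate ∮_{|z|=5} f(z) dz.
-I*pi*exp(I) + I*pi*exp(-2 + I)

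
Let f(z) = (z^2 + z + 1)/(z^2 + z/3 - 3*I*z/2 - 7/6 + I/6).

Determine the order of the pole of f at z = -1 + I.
1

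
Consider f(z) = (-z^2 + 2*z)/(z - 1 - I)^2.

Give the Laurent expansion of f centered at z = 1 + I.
Put w = z - (1 + I), i.e. z = w + 1 + I. The denominator is w^2, so it suffices to rewrite the numerator in powers of w.

P(z) = -z^2 + 2*z
P(w + 1 + I) = 2 - 2*I*w - w^2

Dividing each term by w^2:
  f = 2/w^2 - 2*I/w - 1

Substituting back w = z - 1 - I:
  f(z) = 2/(z - 1 - I)^2 - 2*I/(z - 1 - I) - 1

The series is finite because the numerator is a polynomial; the negative powers form the principal part, and the coefficient of 1/(z - 1 - I) gives Res(f, 1 + I) = -2*I.

Final answer: 2/(z - 1 - I)^2 - 2*I/(z - 1 - I) - 1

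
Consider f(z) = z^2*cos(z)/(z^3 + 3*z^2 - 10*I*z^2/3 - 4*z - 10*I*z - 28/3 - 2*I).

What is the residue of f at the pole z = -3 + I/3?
(997/1690 - 1359*I/1690)*cos(3 - I/3)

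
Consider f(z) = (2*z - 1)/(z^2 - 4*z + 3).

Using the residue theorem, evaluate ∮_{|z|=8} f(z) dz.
By the residue theorem, ∮_C f(z) dz = 2πi · (sum of the residues of f at the poles inside |z| = 8).

The denominator factors as (z - 3)*(z - 1), so the singularities of f are simple poles at z = 3, z = 1.
  |3|² = 9 < 64 = 8², so this pole is inside the contour.
  |1|² = 1 < 64 = 8², so this pole is inside the contour.

With P(z) = 2*z - 1 and Q(z) = z^2 - 4*z + 3, each pole is simple, so Res(f, z₀) = P(z₀)/Q'(z₀) with Q'(z) = 2*z - 4.
  Res(f, 3) = P(3)/Q'(3) = (5)/(2) = 5/2
  Res(f, 1) = P(1)/Q'(1) = (1)/(-2) = -1/2

Sum of residues inside C: 2
∮_C f(z) dz = 2πi · (2) = 4*I*pi

Final answer: 4*I*pi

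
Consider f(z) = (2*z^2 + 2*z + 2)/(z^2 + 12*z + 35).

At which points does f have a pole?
The singularities of f are the zeros of the denominator. Factoring,
  z^2 + 12*z + 35 = (z + 5)*(z + 7)
so the candidates are z = -5, z = -7.

Check the numerator P(z) = 2*z^2 + 2*z + 2 at each one:
  P(-5) = 42 ≠ 0, so z = -5 is a (simple) pole.
  P(-7) = 86 ≠ 0, so z = -7 is a (simple) pole.

Poles of f: {-7, -5}

Final answer: {-7, -5}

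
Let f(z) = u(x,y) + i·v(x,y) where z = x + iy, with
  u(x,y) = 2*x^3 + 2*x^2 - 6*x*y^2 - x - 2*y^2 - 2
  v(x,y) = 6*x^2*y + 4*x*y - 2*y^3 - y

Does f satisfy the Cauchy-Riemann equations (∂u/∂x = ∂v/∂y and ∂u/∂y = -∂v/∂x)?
∂u/∂x = 6*x^2 + 4*x - 6*y^2 - 1
∂v/∂y = 6*x^2 + 4*x - 6*y^2 - 1
∂u/∂y = -12*x*y - 4*y
∂v/∂x = 12*x*y + 4*y
∂u/∂x = ∂v/∂y and ∂u/∂y = -∂v/∂x hold identically; f is analytic.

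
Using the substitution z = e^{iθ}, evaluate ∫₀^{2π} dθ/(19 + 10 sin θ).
Call the integral J. The integrand is 2π-periodic and we integrate over a full period, so shifting θ does not change the value (θ → θ + π/2 turns sin θ into cos θ). Hence
  J = ∫₀^{2π} dθ/(19 + 10 cos θ).
Put z = e^{iθ}: then cos θ = (z + 1/z)/2, dθ = dz/(iz), and z runs once counterclockwise around |z| = 1:
  J = ∮_{|z|=1} 1/(19 + 10*(z + 1/z)/2) · dz/(iz) = (2/i) ∮_{|z|=1} dz/(10*z^2 + 38*z + 10).
The roots of 10*z^2 + 38*z + 10 are z = (-19 ± sqrt(19^2 - 10^2))/10, with sqrt(261) = 3*sqrt(29); their product is 1, so only z₊ = -19/10 + 3*sqrt(29)/10 lies inside the unit circle (z₋ = -19/10 - 3*sqrt(29)/10 lies outside).
z₊ is a simple zero of q(z) = 10*z^2 + 38*z + 10, so Res(1/q, z₊) = 1/q'(z₊) with q'(z) = 20*z + 38; and q'(z₊) = 10*(z₊ - z₋) = 6*sqrt(29).
Therefore J = (2/i) · 2πi · 1/(6*sqrt(29)) = 2*pi/(3*sqrt(29)) = 2*sqrt(29)*pi/87

Final answer: 2*sqrt(29)*pi/87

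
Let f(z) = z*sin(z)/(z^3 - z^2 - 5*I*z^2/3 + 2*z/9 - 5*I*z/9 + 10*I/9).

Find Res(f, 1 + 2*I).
Write f(z) = P(z)/Q(z) with P(z) = z*sin(z) and Q(z) = z^3 - z^2 - 5*I*z^2/3 + 2*z/9 - 5*I*z/9 + 10*I/9.
The denominator factors as Q(z) = (z - 2/3)*(z + 2/3 + I/3)*(z - 1 - 2*I), so z = 1 + 2*I is a simple zero of Q and P is analytic there; z = 1 + 2*I is therefore a simple pole and
  Res(f, z₀) = P(z₀)/Q'(z₀).

Q'(z) = 3*z^2 - 2*z - 10*I*z/3 + 2/9 - 5*I/9, so Q'(1 + 2*I) = -37/9 + 37*I/9.
P(1 + 2*I) = (1 + 2*I)*sin(1 + 2*I).

Res(f, 1 + 2*I) = ((1 + 2*I)*sin(1 + 2*I))/(-37/9 + 37*I/9) = (9/74 - 27*I/74)*sin(1 + 2*I)

Final answer: (9/74 - 27*I/74)*sin(1 + 2*I)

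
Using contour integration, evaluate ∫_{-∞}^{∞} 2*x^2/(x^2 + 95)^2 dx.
Let f(z) = 2*z^2/(z^2 + 95)^2. The denominator has no real zeros and deg Q - deg P = 2 ≥ 2, so the integral of f over the upper semicircle |z| = R tends to 0 as R → ∞. Closing the contour in the upper half-plane,
  ∫_{-∞}^{∞} f(x) dx = 2πi · Σ Res(f, z_k)  over the poles with Im z_k > 0.

Zeros of the denominator: z^2 + 95 = 0 gives z = ±sqrt(95)*I.
Upper half-plane: z = sqrt(95)*I (a pole of order 2).

Write f(z) = g(z)/(z - sqrt(95)*I)^2 with g(z) = 2*z^2/(z + sqrt(95)*I)^2. For a double pole, Res(f, z₀) = g'(z₀):
  g'(z) = 4*sqrt(95)*I*z/(z + sqrt(95)*I)^3
  Res(f, sqrt(95)*I) = g'(sqrt(95)*I) = -sqrt(95)*I/190

∫_{-∞}^{∞} f(x) dx = 2πi · (-sqrt(95)*I/190) = sqrt(95)*pi/95

Final answer: sqrt(95)*pi/95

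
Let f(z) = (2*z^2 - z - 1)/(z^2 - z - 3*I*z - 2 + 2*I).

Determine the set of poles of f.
The singularities of f are the zeros of the denominator. Factoring,
  z^2 - z - 3*I*z - 2 + 2*I = (z - 2*I)*(z - 1 - I)
so the candidates are z = 2*I, z = 1 + I.

Check the numerator P(z) = 2*z^2 - z - 1 at each one:
  P(2*I) = -9 - 2*I ≠ 0, so z = 2*I is a (simple) pole.
  P(1 + I) = -2 + 3*I ≠ 0, so z = 1 + I is a (simple) pole.

Poles of f: {2*I, 1 + I}

Final answer: {2*I, 1 + I}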